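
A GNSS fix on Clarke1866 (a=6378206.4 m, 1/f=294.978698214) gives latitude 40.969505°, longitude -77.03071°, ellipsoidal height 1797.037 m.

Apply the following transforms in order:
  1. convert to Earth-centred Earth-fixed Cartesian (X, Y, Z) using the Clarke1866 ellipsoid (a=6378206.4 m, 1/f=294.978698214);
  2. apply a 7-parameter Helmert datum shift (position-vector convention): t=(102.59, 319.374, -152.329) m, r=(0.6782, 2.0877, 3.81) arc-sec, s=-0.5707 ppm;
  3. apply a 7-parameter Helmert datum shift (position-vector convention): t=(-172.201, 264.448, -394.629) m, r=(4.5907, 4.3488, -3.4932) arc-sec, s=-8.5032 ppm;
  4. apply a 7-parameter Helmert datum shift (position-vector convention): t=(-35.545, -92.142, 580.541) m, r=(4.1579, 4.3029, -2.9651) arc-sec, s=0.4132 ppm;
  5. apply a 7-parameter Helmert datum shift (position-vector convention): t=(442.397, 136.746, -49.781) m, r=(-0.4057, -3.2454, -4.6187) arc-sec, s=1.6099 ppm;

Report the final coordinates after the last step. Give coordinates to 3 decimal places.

start: φ=40.969505°, λ=-77.030710°, h=1797.037 m
→ ECEF (a=6378206.400, f=1/294.978698214): X=1082711.4179, Y=-4701233.2357, Z=4160845.7599
→ Helmert 7p (PV): X=1082942.3421, Y=-4700904.8604, Z=4160664.6401
→ Helmert 7p (PV): X=1082769.0420, Y=-4700711.3801, Z=4160107.1759
→ Helmert 7p (PV): X=1082753.1549, Y=-4700904.8892, Z=4160572.0909
→ Helmert 7p (PV): X=1083026.5686, Y=-4700791.7729, Z=4160555.2904

X=1083026.569 m, Y=-4700791.773 m, Z=4160555.290 m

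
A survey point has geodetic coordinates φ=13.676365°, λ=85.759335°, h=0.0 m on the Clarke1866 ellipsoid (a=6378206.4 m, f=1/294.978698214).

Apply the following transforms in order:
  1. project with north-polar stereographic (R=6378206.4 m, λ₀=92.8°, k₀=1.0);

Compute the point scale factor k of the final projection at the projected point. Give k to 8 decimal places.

start: φ=13.676365°, λ=85.759335°, h=0.000 m
→ into stereo (λ₀=92.8°): φ=13.67636500°, λ−λ₀=-7.04066500°
scale k = 1.61755061

1.61755061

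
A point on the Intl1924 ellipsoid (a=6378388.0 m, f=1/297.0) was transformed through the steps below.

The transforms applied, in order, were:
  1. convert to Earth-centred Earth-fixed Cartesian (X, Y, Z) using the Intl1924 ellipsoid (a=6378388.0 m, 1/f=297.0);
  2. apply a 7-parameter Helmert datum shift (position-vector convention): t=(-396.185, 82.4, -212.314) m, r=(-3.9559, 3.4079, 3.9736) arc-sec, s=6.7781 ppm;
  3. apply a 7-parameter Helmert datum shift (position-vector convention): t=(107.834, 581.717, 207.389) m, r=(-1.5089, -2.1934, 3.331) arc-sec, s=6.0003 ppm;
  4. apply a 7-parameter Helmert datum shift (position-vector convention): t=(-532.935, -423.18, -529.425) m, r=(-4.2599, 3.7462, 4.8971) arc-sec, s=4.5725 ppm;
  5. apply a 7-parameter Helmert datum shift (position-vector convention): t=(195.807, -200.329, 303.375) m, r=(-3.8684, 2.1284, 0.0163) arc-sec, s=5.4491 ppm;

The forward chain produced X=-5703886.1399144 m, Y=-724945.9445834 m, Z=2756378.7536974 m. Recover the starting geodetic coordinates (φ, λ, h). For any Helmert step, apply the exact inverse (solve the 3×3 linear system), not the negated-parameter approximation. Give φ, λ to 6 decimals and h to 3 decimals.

start: X=-5703886.1399, Y=-724945.9446, Z=2756378.7537 m
→ Helmert⁻¹: X=-5704079.3607, Y=-724792.9029, Z=2755987.9084
→ Helmert⁻¹: X=-5703587.6040, Y=-724287.9237, Z=2756386.1818
→ Helmert⁻¹: X=-5703643.6097, Y=-724793.3450, Z=2756217.6049
→ Helmert⁻¹: X=-5703268.2706, Y=-724813.8233, Z=2756303.1054
→ geod (Bowring, a=6378388.000): φ=25.76534100°, λ=-172.75725200°, h=1364.2660 m

φ=25.765341°, λ=-172.757252°, h=1364.266 m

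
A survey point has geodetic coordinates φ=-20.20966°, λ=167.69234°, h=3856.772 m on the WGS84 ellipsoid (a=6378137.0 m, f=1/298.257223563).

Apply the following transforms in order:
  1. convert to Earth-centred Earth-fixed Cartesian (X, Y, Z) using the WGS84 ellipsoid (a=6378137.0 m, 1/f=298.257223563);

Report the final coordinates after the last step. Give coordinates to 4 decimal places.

start: φ=-20.209660°, λ=167.692340°, h=3856.772 m
→ ECEF (a=6378137.000, f=1/298.257223563): X=-5853775.7405, Y=1277149.3508, Z=-2190825.3309

X=-5853775.7405 m, Y=1277149.3508 m, Z=-2190825.3309 m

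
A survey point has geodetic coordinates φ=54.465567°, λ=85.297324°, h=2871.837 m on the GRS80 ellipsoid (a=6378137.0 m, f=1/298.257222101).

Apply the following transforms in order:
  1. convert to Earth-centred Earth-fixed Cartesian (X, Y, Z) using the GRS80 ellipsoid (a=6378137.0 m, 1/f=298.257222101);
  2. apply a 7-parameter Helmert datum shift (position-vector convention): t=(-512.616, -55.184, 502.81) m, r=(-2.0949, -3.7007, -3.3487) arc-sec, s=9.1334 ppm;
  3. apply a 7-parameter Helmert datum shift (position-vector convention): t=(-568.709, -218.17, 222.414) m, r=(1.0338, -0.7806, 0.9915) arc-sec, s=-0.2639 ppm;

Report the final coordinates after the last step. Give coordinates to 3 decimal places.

start: φ=54.465567°, λ=85.297324°, h=2871.837 m
→ ECEF (a=6378137.000, f=1/298.257222101): X=304725.0118, Y=3704323.5190, Z=5169370.3447
→ Helmert 7p (PV): X=304182.5720, Y=3704349.7233, Z=5169888.2131
→ Helmert 7p (PV): X=303576.4110, Y=3704106.1265, Z=5170128.9802

X=303576.411 m, Y=3704106.126 m, Z=5170128.980 m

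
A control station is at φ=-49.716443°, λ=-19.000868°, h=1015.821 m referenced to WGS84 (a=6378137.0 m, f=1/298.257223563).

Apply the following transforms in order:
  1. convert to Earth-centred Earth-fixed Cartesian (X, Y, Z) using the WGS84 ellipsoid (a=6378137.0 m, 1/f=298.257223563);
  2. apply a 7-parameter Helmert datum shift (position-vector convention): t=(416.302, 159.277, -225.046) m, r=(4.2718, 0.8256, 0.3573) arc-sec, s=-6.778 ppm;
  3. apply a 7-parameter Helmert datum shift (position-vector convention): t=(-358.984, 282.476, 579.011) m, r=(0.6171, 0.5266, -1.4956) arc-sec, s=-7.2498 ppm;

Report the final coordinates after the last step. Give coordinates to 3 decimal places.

X=3907422.234 m, Y=-1344958.360 m, Z=-4842866.979 m

start: φ=-49.716443°, λ=-19.000868°, h=1015.821 m
→ ECEF (a=6378137.000, f=1/298.257223563): X=3907458.9055, Y=-1345512.2135, Z=-4843231.3782
→ Helmert 7p (PV): X=3907831.6680, Y=-1345236.7441, Z=-4843467.1025
→ Helmert 7p (PV): X=3907422.2335, Y=-1344958.3599, Z=-4842866.9787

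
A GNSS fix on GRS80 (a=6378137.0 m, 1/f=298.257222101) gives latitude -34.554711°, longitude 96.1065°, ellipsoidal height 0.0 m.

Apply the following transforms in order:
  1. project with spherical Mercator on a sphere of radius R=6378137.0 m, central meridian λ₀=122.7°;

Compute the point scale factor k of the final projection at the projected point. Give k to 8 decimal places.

1.21420382

start: φ=-34.554711°, λ=96.106500°, h=0.000 m
→ into merc (λ₀=122.7°): φ=-34.55471100°, λ−λ₀=-26.59350000°
scale k = 1.21420382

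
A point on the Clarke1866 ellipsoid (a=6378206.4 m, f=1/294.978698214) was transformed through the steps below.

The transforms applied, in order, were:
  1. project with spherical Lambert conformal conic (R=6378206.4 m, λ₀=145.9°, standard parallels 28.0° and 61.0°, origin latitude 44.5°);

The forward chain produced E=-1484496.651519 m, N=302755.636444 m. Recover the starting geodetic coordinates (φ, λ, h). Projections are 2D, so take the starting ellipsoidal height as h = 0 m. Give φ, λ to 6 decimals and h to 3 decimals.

φ=45.593693°, λ=125.808391°, h=0.000 m

start: E=-1484496.6515, N=302755.6364 m
→ lcc⁻¹: φ=45.59369300°, λ=125.80839100°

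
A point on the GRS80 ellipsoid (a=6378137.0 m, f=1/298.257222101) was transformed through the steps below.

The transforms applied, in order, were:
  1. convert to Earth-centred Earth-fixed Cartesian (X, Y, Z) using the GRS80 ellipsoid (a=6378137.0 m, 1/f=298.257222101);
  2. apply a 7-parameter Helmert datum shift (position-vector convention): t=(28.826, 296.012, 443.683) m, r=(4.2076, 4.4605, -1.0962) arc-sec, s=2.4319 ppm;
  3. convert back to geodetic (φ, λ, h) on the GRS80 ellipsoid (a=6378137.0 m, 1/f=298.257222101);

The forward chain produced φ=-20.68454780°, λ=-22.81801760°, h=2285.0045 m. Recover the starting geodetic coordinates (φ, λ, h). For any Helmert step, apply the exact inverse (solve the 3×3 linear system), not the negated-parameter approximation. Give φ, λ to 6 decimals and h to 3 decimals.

φ=-20.686411°, λ=-22.820662°, h=2508.373 m

start: φ=-20.684548°, λ=-22.818018°, h=2285.004 m
→ ECEF (a=6378137.000, f=1/298.257222101): X=5504296.9159, Y=-2315830.4138, Z=-2239562.2813
→ Helmert⁻¹: X=5504315.4500, Y=-2316137.2308, Z=-2239834.2384
→ geod (Bowring, a=6378137.000): φ=-20.68641100°, λ=-22.82066200°, h=2508.3730 m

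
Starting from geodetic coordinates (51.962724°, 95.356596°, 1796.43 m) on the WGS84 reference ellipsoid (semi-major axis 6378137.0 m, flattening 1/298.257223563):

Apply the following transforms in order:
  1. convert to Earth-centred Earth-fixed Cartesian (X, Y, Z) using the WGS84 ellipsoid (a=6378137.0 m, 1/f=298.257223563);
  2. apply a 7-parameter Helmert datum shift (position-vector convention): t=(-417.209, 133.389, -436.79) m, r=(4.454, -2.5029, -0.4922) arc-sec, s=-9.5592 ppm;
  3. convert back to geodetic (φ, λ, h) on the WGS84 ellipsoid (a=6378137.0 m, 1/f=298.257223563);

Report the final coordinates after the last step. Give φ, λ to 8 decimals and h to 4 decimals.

φ=51.96025689°, λ=95.36334524°, h=1497.8259 m

start: φ=51.962724°, λ=95.356596°, h=1796.430 m
→ ECEF (a=6378137.000, f=1/298.257223563): X=-367753.0860, Y=3922131.7001, Z=5001663.6582
→ Helmert 7p (PV): X=-368218.1121, Y=3922120.4713, Z=5001259.2861
→ geod (Bowring, a=6378137.000): φ=51.96025689°, λ=95.36334524°, h=1497.8259 m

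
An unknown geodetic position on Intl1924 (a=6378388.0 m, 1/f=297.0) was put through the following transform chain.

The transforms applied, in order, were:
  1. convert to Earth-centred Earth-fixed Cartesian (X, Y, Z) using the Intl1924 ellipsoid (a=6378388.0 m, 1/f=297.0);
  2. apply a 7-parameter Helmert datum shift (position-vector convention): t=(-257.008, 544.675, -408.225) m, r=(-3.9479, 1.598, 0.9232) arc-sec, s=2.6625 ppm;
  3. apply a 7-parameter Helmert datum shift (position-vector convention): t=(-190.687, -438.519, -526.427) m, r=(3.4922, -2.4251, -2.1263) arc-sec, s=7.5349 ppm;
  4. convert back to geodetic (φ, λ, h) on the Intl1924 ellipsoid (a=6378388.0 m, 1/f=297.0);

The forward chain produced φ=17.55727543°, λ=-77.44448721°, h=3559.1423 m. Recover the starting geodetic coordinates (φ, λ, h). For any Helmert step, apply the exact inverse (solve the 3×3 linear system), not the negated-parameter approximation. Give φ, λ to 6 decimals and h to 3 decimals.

start: φ=17.557275°, λ=-77.444487°, h=3559.142 m
→ ECEF (a=6378388.000, f=1/297.0): X=1323118.7219, Y=-5940956.9194, Z=1912821.7348
→ Helmert⁻¹: X=1323383.1719, Y=-5940427.6018, Z=1913418.7611
→ Helmert⁻¹: X=1323595.2388, Y=-5940999.0117, Z=1913718.4344
→ geod (Bowring, a=6378388.000): φ=17.56460100°, λ=-77.44019500°, h=3967.6420 m

φ=17.564601°, λ=-77.440195°, h=3967.642 m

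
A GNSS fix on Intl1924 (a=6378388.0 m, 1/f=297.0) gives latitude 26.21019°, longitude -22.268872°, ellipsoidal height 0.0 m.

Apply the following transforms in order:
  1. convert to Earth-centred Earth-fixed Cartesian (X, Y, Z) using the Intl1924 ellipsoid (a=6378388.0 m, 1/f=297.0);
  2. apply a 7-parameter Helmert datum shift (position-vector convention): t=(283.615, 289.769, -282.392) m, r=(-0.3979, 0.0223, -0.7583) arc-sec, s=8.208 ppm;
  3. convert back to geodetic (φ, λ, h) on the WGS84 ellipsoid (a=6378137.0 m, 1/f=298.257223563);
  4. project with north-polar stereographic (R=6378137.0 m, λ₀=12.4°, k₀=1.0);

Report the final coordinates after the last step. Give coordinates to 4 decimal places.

E=-4515581.7151 m, N=-6529780.6965 m

start: φ=26.210190°, λ=-22.268872°, h=0.000 m
→ ECEF (a=6378388.000, f=1/297.0): X=5299223.8637, Y=-2170007.5861, Z=2800011.4479
→ Helmert 7p (PV): X=5299543.2997, Y=-2169749.7089, Z=2799755.6517
→ geod (Bowring, a=6378137.000): φ=26.20667759°, λ=-22.26527313°, h=297.8115 m
→ stereo (R=6378137.0, λ₀=12.4°): E=-4515581.7151, N=-6529780.6965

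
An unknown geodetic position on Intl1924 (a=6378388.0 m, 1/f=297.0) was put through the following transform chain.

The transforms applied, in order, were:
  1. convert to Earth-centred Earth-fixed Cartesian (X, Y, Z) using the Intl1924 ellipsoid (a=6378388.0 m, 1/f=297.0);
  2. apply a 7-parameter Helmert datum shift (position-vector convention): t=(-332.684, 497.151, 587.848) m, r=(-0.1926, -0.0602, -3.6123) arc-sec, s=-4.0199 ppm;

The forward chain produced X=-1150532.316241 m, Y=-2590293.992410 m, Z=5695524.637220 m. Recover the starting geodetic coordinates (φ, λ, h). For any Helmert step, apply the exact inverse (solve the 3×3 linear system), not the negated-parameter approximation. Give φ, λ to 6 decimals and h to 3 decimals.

φ=63.692141°, λ=-113.938081°, h=270.787 m

start: X=-1150532.3162, Y=-2590293.9924, Z=5695524.6372 m
→ Helmert⁻¹: X=-1150157.2209, Y=-2590827.0185, Z=5694957.5989
→ geod (Bowring, a=6378388.000): φ=63.69214100°, λ=-113.93808100°, h=270.7870 m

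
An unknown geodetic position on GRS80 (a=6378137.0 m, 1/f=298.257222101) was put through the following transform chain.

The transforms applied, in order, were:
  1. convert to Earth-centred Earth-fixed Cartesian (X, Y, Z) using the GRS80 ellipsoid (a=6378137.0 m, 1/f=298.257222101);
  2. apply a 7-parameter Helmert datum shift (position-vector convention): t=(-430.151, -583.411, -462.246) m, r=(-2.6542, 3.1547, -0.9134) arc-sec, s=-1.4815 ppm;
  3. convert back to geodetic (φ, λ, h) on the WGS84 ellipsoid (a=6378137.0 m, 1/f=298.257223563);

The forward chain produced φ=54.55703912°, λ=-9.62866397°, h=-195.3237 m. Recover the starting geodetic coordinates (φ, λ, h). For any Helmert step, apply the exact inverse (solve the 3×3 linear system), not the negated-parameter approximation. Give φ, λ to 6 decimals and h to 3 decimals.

φ=54.557796°, λ=-9.619627°, h=380.327 m

start: φ=54.557039°, λ=-9.628664°, h=-195.324 m
→ ECEF (a=6378137.000, f=1/298.257223563): X=3654543.9533, Y=-620000.6023, Z=5172785.3936
→ Helmert⁻¹: X=3654903.1397, Y=-619468.4937, Z=5173303.2321
→ geod (Bowring, a=6378137.000): φ=54.55779600°, λ=-9.61962700°, h=380.3270 m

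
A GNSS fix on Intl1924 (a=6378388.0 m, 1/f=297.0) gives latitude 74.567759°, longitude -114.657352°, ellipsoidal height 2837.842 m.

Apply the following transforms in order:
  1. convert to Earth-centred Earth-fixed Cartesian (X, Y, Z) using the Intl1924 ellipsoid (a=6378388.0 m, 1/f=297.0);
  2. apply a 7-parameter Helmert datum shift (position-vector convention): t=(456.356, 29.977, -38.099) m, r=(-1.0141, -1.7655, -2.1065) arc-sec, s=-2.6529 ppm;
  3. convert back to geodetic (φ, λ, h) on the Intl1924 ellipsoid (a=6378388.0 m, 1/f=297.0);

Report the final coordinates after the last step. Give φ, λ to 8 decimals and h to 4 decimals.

φ=74.56959798°, λ=-114.64643217°, h=2726.3509 m

start: φ=74.567759°, λ=-114.657352°, h=2837.842 m
→ ECEF (a=6378388.000, f=1/297.0): X=-710626.5034, Y=-1548047.0310, Z=6128986.4174
→ Helmert 7p (PV): X=-710236.5319, Y=-1547975.5568, Z=6128933.5873
→ geod (Bowring, a=6378388.000): φ=74.56959798°, λ=-114.64643217°, h=2726.3509 m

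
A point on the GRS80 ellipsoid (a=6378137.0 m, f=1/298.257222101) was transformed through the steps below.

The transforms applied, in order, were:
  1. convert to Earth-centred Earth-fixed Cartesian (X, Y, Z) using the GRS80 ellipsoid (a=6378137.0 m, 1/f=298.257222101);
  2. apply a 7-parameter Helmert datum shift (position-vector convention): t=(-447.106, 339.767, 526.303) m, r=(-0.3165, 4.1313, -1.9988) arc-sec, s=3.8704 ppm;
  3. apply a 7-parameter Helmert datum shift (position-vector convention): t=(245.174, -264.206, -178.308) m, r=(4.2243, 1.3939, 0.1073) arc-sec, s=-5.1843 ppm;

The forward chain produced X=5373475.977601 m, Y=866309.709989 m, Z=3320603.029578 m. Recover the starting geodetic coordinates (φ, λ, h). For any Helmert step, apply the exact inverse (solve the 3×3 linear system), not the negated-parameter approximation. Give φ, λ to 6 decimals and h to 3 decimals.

φ=31.555765°, λ=9.158603°, h=3495.853 m

start: X=5373475.9776, Y=866309.7100, Z=3320603.0296 m
→ Helmert⁻¹: X=5373236.6695, Y=866643.6237, Z=3320817.1161
→ Helmert⁻¹: X=5373588.0776, Y=866347.4814, Z=3320386.9198
→ geod (Bowring, a=6378137.000): φ=31.55576500°, λ=9.15860300°, h=3495.8530 m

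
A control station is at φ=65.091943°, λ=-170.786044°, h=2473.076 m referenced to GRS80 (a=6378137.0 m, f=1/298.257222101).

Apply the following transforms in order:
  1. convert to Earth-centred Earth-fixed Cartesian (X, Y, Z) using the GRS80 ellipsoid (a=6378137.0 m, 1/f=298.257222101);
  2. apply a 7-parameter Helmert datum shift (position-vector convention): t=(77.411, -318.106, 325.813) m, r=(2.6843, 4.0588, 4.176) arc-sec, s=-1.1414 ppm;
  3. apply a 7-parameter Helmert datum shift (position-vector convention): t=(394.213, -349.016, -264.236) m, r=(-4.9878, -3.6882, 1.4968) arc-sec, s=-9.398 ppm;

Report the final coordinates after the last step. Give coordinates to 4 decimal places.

X=-2659415.4502 m, Y=-432152.1071 m, Z=5764288.1335 m

start: φ=65.091943°, λ=-170.786044°, h=2473.076 m
→ ECEF (a=6378137.000, f=1/298.257222101): X=-2659937.3275, Y=-431480.7649, Z=5764277.6994
→ Helmert 7p (PV): X=-2659734.7176, Y=-431927.2463, Z=5764643.6590
→ Helmert 7p (PV): X=-2659415.4502, Y=-432152.1071, Z=5764288.1335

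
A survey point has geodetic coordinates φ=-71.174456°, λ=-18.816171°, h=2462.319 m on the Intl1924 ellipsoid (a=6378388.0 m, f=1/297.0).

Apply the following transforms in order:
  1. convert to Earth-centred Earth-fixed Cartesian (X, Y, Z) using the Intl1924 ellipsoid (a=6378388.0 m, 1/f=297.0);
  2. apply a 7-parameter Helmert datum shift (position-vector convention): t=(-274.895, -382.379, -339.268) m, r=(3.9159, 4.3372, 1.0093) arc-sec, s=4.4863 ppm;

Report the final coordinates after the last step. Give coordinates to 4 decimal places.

X=1954488.2551 m, Y=-666371.9424 m, Z=-6017483.6045 m

start: φ=-71.174456°, λ=-18.816171°, h=2462.319 m
→ ECEF (a=6378388.000, f=1/297.0): X=1954877.6439, Y=-666110.3741, Z=-6017063.5901
→ Helmert 7p (PV): X=1954488.2551, Y=-666371.9424, Z=-6017483.6045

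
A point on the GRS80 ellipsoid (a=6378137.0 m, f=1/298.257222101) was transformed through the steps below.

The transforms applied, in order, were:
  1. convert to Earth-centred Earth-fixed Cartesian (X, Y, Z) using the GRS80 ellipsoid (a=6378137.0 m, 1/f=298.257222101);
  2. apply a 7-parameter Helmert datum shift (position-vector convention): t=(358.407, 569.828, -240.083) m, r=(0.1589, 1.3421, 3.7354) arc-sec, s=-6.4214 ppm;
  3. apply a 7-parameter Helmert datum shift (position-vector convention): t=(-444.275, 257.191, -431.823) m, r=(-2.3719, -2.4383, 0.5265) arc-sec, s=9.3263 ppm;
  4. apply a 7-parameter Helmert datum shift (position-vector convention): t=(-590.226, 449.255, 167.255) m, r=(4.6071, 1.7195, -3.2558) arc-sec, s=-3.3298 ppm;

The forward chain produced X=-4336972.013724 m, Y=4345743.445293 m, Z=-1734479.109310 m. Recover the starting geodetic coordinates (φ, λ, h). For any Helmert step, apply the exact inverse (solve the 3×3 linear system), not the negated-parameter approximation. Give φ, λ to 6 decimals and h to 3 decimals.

φ=-15.875871°, λ=134.945886°, h=1895.769 m

start: X=-4336972.0137, Y=4345743.4453, Z=-1734479.1093 m
→ Helmert⁻¹: X=-4336450.3524, Y=4345201.4624, Z=-1734785.3444
→ Helmert⁻¹: X=-4335975.0490, Y=4344934.7598, Z=-1734236.1263
→ Helmert⁻¹: X=-4336271.3415, Y=4344470.0217, Z=-1734038.7396
→ geod (Bowring, a=6378137.000): φ=-15.87587100°, λ=134.94588600°, h=1895.7690 m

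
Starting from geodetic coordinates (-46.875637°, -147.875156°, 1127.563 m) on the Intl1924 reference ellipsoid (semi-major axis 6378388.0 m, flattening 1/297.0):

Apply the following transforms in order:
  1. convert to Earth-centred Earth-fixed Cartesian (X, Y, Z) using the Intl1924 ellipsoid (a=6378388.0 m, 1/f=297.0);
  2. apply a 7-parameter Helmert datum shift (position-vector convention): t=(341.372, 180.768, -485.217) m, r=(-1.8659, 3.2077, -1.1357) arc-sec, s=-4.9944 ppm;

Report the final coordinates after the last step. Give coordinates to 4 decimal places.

start: φ=-46.875637°, λ=-147.875156°, h=1127.563 m
→ ECEF (a=6378388.000, f=1/297.0): X=-3699869.1130, Y=-2323159.7241, Z=-4633233.2979
→ Helmert 7p (PV): X=-3699594.1064, Y=-2322988.8945, Z=-4633616.8214

X=-3699594.1064 m, Y=-2322988.8945 m, Z=-4633616.8214 m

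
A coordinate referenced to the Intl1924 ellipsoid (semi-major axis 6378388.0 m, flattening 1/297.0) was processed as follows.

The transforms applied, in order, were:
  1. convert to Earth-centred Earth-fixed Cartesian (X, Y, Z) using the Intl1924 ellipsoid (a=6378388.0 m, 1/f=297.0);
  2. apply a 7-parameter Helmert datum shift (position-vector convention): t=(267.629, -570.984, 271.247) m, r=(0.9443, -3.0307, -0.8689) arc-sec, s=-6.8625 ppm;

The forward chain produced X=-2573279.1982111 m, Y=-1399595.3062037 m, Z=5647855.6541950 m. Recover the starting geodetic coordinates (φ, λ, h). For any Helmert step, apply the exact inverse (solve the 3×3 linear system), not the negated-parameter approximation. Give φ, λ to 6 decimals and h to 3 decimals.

start: X=-2573279.1982, Y=-1399595.3062, Z=5647855.6542 m
→ Helmert⁻¹: X=-2573475.6123, Y=-1399018.9084, Z=5647667.3816
→ geod (Bowring, a=6378388.000): φ=62.74407300°, λ=-151.47016400°, h=642.8170 m

φ=62.744073°, λ=-151.470164°, h=642.817 m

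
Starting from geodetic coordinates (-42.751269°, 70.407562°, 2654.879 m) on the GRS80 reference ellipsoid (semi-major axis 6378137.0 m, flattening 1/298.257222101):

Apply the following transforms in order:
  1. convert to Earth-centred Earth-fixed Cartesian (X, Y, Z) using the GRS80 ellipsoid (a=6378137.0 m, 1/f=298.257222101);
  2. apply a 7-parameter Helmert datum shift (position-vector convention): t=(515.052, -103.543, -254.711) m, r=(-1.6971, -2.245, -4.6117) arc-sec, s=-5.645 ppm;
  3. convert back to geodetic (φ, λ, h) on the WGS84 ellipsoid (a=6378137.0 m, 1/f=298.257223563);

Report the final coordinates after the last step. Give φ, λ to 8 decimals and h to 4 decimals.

φ=-42.75272874°, λ=70.39924803°, h=2847.1356 m

start: φ=-42.751269°, λ=70.407562°, h=2654.879 m
→ ECEF (a=6378137.000, f=1/298.257222101): X=1573591.3085, Y=4421004.1179, Z=-4309054.6194
→ Helmert 7p (PV): X=1574243.2222, Y=4420804.9822, Z=-4309304.2536
→ geod (Bowring, a=6378137.000): φ=-42.75272874°, λ=70.39924803°, h=2847.1356 m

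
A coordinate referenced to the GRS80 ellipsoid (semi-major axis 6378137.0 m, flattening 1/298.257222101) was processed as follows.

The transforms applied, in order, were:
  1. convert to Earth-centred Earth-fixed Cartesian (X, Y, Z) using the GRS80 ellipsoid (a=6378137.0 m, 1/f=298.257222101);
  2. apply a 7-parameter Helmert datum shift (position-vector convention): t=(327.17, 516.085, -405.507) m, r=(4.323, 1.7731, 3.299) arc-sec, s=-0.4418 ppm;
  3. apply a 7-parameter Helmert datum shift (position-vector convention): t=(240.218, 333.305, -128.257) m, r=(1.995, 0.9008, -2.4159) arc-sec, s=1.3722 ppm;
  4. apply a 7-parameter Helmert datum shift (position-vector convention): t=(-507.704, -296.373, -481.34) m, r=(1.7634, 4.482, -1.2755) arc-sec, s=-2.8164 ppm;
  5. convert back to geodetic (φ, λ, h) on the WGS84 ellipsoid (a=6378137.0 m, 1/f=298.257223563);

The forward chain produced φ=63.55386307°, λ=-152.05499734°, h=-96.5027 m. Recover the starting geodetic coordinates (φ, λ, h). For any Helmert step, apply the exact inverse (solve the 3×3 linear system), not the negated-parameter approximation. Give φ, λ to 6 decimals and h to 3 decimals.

start: φ=63.553863°, λ=-152.054997°, h=-96.503 m
→ ECEF (a=6378137.000, f=1/298.257223563): X=-2516052.4829, Y=-1334712.5044, Z=5687653.3843
→ Helmert⁻¹: X=-2515667.2110, Y=-1334386.8172, Z=5688107.4885
→ Helmert⁻¹: X=-2515913.1856, Y=-1334692.7419, Z=5688229.8618
→ Helmert⁻¹: X=-2516311.7210, Y=-1335049.9455, Z=5688644.2319
→ geod (Bowring, a=6378137.000): φ=63.55471200°, λ=-152.05144500°, h=963.0760 m

φ=63.554712°, λ=-152.051445°, h=963.076 m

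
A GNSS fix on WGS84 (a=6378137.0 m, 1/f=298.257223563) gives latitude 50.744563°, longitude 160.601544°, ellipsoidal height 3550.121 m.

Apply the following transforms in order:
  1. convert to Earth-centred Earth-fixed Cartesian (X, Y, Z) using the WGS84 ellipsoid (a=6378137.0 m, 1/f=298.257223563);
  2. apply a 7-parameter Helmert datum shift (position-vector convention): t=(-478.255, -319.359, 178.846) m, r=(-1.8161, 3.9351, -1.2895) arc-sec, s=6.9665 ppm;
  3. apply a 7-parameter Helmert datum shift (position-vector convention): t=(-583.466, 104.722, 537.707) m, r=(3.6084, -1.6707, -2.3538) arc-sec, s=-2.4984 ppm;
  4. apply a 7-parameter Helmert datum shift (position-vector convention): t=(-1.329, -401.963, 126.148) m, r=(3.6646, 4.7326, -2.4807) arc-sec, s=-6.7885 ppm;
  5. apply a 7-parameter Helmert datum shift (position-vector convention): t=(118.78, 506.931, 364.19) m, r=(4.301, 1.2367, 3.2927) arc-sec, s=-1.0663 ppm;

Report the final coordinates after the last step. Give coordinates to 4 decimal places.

X=-3817334.1890 m, Y=1343633.1008 m, Z=4919767.6306 m

start: φ=50.744563°, λ=160.601544°, h=3550.121 m
→ ECEF (a=6378137.000, f=1/298.257223563): X=-3816617.6595, Y=1343927.6414, Z=4918361.4699
→ Helmert 7p (PV): X=-3817020.2685, Y=1343684.8102, Z=4918635.5603
→ Helmert 7p (PV): X=-3817618.7043, Y=1343743.6867, Z=4919153.5680
→ Helmert 7p (PV): X=-3817465.0909, Y=1343291.1196, Z=4919357.7877
→ Helmert 7p (PV): X=-3817334.1890, Y=1343633.1008, Z=4919767.6306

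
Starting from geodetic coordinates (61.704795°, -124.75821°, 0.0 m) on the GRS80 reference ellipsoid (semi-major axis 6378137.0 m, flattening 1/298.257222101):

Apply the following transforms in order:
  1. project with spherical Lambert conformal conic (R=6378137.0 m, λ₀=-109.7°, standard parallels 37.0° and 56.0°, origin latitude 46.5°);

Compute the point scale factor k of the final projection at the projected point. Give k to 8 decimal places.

1.02490075

start: φ=61.704795°, λ=-124.758210°, h=0.000 m
→ into lcc (λ₀=-109.7°): φ=61.70479500°, λ−λ₀=-15.05821000°
scale k = 1.02490075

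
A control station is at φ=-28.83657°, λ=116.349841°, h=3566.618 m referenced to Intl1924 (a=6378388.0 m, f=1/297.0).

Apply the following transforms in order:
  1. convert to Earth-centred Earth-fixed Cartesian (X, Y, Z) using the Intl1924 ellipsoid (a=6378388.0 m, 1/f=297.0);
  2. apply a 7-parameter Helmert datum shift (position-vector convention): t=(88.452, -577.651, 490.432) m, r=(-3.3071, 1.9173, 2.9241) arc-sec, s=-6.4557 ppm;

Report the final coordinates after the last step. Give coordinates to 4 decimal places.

X=-2483322.9284 m, Y=5012953.2087 m, Z=-3059356.7915 m

start: φ=-28.836570°, λ=116.349841°, h=3566.618 m
→ ECEF (a=6378388.000, f=1/297.0): X=-2483327.8951, Y=5013647.4892, Z=-3059809.6753
→ Helmert 7p (PV): X=-2483322.9284, Y=5012953.2087, Z=-3059356.7915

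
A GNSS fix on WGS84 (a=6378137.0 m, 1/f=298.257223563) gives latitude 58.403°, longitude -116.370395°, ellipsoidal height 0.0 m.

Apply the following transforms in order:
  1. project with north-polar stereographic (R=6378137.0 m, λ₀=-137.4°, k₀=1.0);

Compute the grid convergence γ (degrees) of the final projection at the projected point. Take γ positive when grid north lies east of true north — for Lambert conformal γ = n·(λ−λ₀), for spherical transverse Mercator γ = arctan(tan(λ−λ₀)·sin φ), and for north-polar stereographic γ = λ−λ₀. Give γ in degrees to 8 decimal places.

start: φ=58.403000°, λ=-116.370395°, h=0.000 m
→ into stereo (λ₀=-137.4°): φ=58.40300000°, λ−λ₀=21.02960500°
convergence γ = 21.02960500°

21.02960500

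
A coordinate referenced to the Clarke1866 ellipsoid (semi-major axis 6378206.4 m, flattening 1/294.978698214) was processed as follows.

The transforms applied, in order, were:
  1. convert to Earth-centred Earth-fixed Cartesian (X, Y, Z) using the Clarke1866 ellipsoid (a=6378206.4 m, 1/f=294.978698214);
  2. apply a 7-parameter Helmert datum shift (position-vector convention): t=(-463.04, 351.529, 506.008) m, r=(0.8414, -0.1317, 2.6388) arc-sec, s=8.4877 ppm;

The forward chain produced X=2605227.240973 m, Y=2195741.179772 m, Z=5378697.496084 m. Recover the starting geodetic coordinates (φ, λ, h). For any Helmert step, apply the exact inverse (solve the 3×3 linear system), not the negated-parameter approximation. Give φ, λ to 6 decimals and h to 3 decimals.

start: X=2605227.2410, Y=2195741.1798, Z=5378697.4961 m
→ Helmert⁻¹: X=2605699.6846, Y=2195359.6203, Z=5378135.2209
→ geod (Bowring, a=6378206.400): φ=57.81985700°, λ=40.11487900°, h=3847.0960 m

φ=57.819857°, λ=40.114879°, h=3847.096 m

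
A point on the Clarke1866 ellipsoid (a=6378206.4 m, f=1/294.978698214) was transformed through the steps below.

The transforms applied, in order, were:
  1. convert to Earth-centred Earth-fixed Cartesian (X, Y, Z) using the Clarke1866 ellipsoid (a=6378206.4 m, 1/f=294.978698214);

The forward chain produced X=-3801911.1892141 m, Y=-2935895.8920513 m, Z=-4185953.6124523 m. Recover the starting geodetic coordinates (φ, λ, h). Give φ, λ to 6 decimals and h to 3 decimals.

start: X=-3801911.1892, Y=-2935895.8921, Z=-4185953.6125 m
→ geod (Bowring, a=6378206.400): φ=-41.26263900°, λ=-142.32411300°, h=2669.7810 m

φ=-41.262639°, λ=-142.324113°, h=2669.781 m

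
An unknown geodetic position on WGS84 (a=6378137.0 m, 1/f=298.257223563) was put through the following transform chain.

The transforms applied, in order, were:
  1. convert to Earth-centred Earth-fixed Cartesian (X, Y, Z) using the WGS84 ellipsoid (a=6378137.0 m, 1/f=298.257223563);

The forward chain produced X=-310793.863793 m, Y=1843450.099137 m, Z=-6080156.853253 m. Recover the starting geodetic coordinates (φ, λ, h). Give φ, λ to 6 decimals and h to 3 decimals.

φ=-73.016678°, λ=99.569709°, h=2478.875 m

start: X=-310793.8638, Y=1843450.0991, Z=-6080156.8533 m
→ geod (Bowring, a=6378137.000): φ=-73.01667800°, λ=99.56970900°, h=2478.8750 m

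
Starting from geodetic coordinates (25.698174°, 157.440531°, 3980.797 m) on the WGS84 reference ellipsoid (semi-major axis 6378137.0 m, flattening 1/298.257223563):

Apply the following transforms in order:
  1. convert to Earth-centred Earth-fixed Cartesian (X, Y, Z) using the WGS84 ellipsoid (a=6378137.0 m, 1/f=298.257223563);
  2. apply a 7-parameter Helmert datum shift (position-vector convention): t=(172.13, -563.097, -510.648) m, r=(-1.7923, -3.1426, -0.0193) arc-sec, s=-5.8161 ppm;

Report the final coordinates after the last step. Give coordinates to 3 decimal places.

X=-5314004.359 m, Y=2207112.828 m, Z=2750069.001 m

start: φ=25.698174°, λ=157.440531°, h=3980.797 m
→ ECEF (a=6378137.000, f=1/298.257223563): X=-5314165.6950, Y=2207664.3664, Z=2750695.7954
→ Helmert 7p (PV): X=-5314004.3594, Y=2207112.8281, Z=2750069.0012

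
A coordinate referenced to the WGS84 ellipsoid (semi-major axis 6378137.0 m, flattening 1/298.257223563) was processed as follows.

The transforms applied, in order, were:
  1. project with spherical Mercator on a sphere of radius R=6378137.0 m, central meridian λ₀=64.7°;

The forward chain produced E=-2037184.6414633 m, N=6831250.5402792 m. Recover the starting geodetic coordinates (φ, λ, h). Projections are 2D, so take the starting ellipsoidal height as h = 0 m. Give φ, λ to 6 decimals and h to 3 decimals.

φ=52.171809°, λ=46.399659°, h=0.000 m

start: E=-2037184.6415, N=6831250.5403 m
→ merc⁻¹: φ=52.17180900°, λ=46.39965900°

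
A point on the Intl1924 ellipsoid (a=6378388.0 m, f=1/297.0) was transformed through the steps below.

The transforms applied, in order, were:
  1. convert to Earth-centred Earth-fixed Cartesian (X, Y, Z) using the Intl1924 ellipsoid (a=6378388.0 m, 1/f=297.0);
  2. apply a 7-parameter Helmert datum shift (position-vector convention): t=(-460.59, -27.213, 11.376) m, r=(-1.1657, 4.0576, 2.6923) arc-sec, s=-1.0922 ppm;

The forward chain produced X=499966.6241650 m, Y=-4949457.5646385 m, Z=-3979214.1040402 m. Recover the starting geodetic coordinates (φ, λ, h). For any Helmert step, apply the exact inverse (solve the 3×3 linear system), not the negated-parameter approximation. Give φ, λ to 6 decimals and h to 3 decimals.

φ=-38.845111°, λ=-84.226381°, h=387.410 m

start: X=499966.6242, Y=-4949457.5646, Z=-3979214.1040 m
→ Helmert⁻¹: X=500441.4367, Y=-4949419.8009, Z=-3979247.9531
→ geod (Bowring, a=6378388.000): φ=-38.84511100°, λ=-84.22638100°, h=387.4100 m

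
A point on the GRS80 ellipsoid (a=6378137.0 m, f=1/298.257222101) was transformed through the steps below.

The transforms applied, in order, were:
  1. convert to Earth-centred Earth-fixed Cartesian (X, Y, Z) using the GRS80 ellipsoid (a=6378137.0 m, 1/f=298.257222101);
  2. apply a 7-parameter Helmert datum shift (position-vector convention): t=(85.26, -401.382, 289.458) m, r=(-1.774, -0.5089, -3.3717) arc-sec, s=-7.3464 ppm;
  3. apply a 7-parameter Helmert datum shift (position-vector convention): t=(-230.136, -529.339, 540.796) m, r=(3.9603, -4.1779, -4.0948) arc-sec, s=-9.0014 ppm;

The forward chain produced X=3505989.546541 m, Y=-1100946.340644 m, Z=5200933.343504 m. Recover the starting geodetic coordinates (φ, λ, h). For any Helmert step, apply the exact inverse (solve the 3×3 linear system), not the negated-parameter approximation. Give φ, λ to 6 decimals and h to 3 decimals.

φ=54.933136°, λ=-17.415297°, h=3676.981 m

start: X=3505989.5465, Y=-1100946.3406, Z=5200933.3435 m
→ Helmert⁻¹: X=3506378.4202, Y=-1100257.4500, Z=5200389.4620
→ Helmert⁻¹: X=3506349.7276, Y=-1099851.5558, Z=5200120.0960
→ geod (Bowring, a=6378137.000): φ=54.93313600°, λ=-17.41529700°, h=3676.9810 m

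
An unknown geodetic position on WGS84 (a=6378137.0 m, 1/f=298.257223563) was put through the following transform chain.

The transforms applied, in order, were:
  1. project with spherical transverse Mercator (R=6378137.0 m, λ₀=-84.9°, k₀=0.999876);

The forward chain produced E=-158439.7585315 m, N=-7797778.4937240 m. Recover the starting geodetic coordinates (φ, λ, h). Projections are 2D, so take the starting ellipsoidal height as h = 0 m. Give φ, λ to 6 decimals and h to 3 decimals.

φ=-70.008659°, λ=-89.066477°, h=0.000 m

start: E=-158439.7585, N=-7797778.4937 m
→ tm⁻¹: φ=-70.00865900°, λ=-89.06647700°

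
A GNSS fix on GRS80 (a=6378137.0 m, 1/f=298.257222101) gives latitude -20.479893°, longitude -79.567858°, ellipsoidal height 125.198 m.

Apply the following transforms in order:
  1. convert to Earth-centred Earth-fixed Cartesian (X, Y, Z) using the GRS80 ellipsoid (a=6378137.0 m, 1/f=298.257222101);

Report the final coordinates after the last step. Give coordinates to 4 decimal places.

X=1082364.6248 m, Y=-5878765.0635 m, Z=-2217587.5813 m

start: φ=-20.479893°, λ=-79.567858°, h=125.198 m
→ ECEF (a=6378137.000, f=1/298.257222101): X=1082364.6248, Y=-5878765.0635, Z=-2217587.5813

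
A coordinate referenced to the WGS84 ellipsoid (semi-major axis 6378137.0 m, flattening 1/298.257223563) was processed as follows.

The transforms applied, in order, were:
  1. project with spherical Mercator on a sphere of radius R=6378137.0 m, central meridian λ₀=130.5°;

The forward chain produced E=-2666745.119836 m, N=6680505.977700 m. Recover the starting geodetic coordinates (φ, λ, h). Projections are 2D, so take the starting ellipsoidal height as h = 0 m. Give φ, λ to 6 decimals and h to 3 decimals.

φ=51.333537°, λ=106.544221°, h=0.000 m

start: E=-2666745.1198, N=6680505.9777 m
→ merc⁻¹: φ=51.33353700°, λ=106.54422100°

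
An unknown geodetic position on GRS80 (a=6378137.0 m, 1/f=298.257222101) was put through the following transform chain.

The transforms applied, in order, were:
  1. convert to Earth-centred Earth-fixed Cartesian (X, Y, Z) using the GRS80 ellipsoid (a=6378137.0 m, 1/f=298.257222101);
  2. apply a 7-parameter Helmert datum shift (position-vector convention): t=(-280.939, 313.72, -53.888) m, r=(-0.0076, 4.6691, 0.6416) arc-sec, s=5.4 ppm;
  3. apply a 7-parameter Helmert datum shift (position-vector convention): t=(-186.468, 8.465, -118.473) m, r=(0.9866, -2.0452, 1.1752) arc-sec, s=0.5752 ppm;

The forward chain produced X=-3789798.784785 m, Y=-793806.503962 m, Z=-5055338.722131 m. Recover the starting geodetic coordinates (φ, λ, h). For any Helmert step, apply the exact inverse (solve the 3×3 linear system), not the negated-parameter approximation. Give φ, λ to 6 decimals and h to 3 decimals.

φ=-52.738414°, λ=-168.163803°, h=2775.672 m

start: X=-3789798.7848, Y=-793806.5040, Z=-5055338.7221 m
→ Helmert⁻¹: X=-3789664.7839, Y=-793817.1004, Z=-5055175.9683
→ Helmert⁻¹: X=-3789251.4213, Y=-794114.5591, Z=-5055180.5872
→ geod (Bowring, a=6378137.000): φ=-52.73841400°, λ=-168.16380300°, h=2775.6720 m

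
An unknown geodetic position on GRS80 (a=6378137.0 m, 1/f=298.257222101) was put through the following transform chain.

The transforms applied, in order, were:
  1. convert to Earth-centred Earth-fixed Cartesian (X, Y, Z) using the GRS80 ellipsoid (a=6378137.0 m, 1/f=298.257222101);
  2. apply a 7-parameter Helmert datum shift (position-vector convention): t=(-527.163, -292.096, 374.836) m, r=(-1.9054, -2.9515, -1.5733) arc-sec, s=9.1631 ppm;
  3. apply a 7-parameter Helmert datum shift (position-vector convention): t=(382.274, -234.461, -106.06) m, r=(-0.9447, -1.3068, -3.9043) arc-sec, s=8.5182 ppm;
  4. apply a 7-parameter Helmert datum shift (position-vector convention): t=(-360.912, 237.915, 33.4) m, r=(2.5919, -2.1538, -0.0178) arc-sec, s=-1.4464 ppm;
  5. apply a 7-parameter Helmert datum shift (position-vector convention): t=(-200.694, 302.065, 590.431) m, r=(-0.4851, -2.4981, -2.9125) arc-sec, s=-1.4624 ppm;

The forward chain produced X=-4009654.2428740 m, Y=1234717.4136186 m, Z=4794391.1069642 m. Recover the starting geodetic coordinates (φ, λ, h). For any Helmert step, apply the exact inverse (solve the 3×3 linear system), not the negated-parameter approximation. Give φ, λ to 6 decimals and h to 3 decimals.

φ=49.003873°, λ=162.883574°, h=3662.133 m

start: X=-4009654.2429, Y=1234717.4136, Z=4794391.1070 m
→ Helmert⁻¹: X=-4009418.7825, Y=1234349.2657, Z=4793859.1480
→ Helmert⁻¹: X=-4009013.7186, Y=1234173.0288, Z=4793859.0351
→ Helmert⁻¹: X=-4009354.8313, Y=1234299.1271, Z=4793955.3141
→ Helmert⁻¹: X=-4008731.7586, Y=1234505.0520, Z=4793605.3204
→ geod (Bowring, a=6378137.000): φ=49.00387300°, λ=162.88357400°, h=3662.1330 m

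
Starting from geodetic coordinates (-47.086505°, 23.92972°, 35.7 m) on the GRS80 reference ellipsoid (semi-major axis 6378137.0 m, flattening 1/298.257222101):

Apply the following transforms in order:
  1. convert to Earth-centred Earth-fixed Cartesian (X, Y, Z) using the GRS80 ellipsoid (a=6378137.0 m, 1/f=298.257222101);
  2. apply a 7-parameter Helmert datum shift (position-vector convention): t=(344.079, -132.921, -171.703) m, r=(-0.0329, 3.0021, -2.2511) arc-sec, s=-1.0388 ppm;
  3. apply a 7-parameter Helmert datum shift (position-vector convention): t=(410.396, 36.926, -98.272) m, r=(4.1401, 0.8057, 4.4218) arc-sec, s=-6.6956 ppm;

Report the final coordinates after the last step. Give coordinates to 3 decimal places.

start: φ=-47.086505°, λ=23.929720°, h=35.700 m
→ ECEF (a=6378137.000, f=1/298.257222101): X=3976705.8092, Y=1764701.8516, Z=-4648344.3373
→ Helmert 7p (PV): X=3976997.3618, Y=1764522.9557, Z=-4648569.3724
→ Helmert 7p (PV): X=3977325.1448, Y=1764726.6278, Z=-4648616.6372

X=3977325.145 m, Y=1764726.628 m, Z=-4648616.637 m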